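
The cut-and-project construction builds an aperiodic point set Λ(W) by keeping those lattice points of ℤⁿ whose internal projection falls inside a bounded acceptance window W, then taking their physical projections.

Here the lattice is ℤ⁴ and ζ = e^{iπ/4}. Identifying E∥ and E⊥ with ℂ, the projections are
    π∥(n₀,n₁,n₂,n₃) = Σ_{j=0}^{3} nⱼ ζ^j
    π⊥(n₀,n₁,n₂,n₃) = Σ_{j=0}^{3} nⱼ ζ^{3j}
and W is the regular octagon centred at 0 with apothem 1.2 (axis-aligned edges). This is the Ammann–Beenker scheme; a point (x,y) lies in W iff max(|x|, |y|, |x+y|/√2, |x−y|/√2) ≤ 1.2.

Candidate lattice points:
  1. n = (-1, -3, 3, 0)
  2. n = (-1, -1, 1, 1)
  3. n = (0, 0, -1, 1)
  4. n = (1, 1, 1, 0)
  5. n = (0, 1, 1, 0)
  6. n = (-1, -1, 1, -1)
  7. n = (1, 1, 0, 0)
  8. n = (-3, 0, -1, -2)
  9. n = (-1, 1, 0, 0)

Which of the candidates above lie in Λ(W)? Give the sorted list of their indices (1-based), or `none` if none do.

With ζ = e^{iπ/4} the internal vectors are ζ^0,ζ^3,ζ^6,ζ^9.
#1 (-1, -3, 3, 0): internal (1.121320, -5.121320); octagon support 5.121320 vs apothem 1.2 → ∉ W
#2 (-1, -1, 1, 1): internal (0.414214, -1.000000); octagon support 1.000000 vs apothem 1.2 → ∈ W
#3 (0, 0, -1, 1): internal (0.707107, 1.707107); octagon support 1.707107 vs apothem 1.2 → ∉ W
#4 (1, 1, 1, 0): internal (0.292893, -0.292893); octagon support 0.414214 vs apothem 1.2 → ∈ W
#5 (0, 1, 1, 0): internal (-0.707107, -0.292893); octagon support 0.707107 vs apothem 1.2 → ∈ W
#6 (-1, -1, 1, -1): internal (-1.000000, -2.414214); octagon support 2.414214 vs apothem 1.2 → ∉ W
#7 (1, 1, 0, 0): internal (0.292893, 0.707107); octagon support 0.707107 vs apothem 1.2 → ∈ W
#8 (-3, 0, -1, -2): internal (-4.414214, -0.414214); octagon support 4.414214 vs apothem 1.2 → ∉ W
#9 (-1, 1, 0, 0): internal (-1.707107, 0.707107); octagon support 1.707107 vs apothem 1.2 → ∉ W

2, 4, 5, 7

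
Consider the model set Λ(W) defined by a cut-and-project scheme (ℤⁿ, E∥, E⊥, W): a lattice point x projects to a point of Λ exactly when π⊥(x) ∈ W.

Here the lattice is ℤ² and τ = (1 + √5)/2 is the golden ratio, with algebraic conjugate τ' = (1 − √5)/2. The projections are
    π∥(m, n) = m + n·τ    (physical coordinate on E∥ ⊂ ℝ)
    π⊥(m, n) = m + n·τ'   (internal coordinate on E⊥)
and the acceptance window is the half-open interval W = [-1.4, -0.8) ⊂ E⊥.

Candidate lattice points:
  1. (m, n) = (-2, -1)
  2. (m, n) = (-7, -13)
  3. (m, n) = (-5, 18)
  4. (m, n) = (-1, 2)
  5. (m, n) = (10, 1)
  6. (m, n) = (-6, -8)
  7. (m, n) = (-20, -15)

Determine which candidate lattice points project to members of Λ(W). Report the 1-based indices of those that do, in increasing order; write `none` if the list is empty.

1, 6

τ' = (1−√5)/2 ≈ -0.6180.
#1 (-2,-1): internal coord -2 + (-1)·τ' = -1.3820; -1.3820 ∈ [-1.4, -0.8) → IN Λ
#2 (-7,-13): internal coord -7 + (-13)·τ' = +1.0344; +1.0344 ∉ [-1.4, -0.8) → out
#3 (-5,18): internal coord -5 + (18)·τ' = -16.1246; -16.1246 ∉ [-1.4, -0.8) → out
#4 (-1,2): internal coord -1 + (2)·τ' = -2.2361; -2.2361 ∉ [-1.4, -0.8) → out
#5 (10,1): internal coord 10 + (1)·τ' = +9.3820; +9.3820 ∉ [-1.4, -0.8) → out
#6 (-6,-8): internal coord -6 + (-8)·τ' = -1.0557; -1.0557 ∈ [-1.4, -0.8) → IN Λ
#7 (-20,-15): internal coord -20 + (-15)·τ' = -10.7295; -10.7295 ∉ [-1.4, -0.8) → out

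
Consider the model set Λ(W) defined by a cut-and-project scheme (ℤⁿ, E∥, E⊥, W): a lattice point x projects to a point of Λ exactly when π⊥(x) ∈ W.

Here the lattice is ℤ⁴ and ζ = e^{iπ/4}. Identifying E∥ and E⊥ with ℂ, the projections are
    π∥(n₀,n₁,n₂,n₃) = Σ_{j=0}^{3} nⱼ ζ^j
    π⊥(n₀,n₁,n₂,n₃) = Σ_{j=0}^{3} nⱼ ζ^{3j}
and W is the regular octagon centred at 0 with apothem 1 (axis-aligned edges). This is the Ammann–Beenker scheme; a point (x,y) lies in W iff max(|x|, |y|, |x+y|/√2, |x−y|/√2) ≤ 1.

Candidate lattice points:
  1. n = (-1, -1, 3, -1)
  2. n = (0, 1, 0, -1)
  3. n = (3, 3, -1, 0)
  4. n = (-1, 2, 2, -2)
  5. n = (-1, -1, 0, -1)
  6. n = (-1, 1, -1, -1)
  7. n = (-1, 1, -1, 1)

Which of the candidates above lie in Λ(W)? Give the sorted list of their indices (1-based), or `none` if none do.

none

With ζ = e^{iπ/4} the internal vectors are ζ^0,ζ^3,ζ^6,ζ^9.
candidate 1: n = (-1, -1, 3, -1) → π⊥ ≈ (-1.00000, -4.41421); max(|x|,|y|,|x±y|/√2) = 4.41421 > 1 ⇒ ∉ W
candidate 2: n = (0, 1, 0, -1) → π⊥ ≈ (-1.41421, +0.00000); max(|x|,|y|,|x±y|/√2) = 1.41421 > 1 ⇒ ∉ W
candidate 3: n = (3, 3, -1, 0) → π⊥ ≈ (+0.87868, +3.12132); max(|x|,|y|,|x±y|/√2) = 3.12132 > 1 ⇒ ∉ W
candidate 4: n = (-1, 2, 2, -2) → π⊥ ≈ (-3.82843, -2.00000); max(|x|,|y|,|x±y|/√2) = 4.12132 > 1 ⇒ ∉ W
candidate 5: n = (-1, -1, 0, -1) → π⊥ ≈ (-1.00000, -1.41421); max(|x|,|y|,|x±y|/√2) = 1.70711 > 1 ⇒ ∉ W
candidate 6: n = (-1, 1, -1, -1) → π⊥ ≈ (-2.41421, +1.00000); max(|x|,|y|,|x±y|/√2) = 2.41421 > 1 ⇒ ∉ W
candidate 7: n = (-1, 1, -1, 1) → π⊥ ≈ (-1.00000, +2.41421); max(|x|,|y|,|x±y|/√2) = 2.41421 > 1 ⇒ ∉ W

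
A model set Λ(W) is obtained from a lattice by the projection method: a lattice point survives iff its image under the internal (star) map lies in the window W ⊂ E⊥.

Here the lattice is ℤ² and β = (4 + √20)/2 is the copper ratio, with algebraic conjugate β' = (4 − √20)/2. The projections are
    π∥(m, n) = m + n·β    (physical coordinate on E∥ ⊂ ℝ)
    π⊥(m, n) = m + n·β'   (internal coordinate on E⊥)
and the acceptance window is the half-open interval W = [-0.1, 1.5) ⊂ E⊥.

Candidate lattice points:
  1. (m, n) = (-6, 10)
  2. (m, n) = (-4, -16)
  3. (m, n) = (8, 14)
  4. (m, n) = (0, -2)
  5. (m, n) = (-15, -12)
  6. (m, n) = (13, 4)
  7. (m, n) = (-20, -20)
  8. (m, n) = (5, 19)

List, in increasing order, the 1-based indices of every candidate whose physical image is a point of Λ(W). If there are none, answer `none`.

Numerically β ≈ 4.2361 and β' = −1/β ≈ -0.2361.
#1 (-6,10): internal coord -6 + (10)·β' = -8.3607; -8.3607 ∉ [-0.1, 1.5) → out
#2 (-4,-16): internal coord -4 + (-16)·β' = -0.2229; -0.2229 ∉ [-0.1, 1.5) → out
#3 (8,14): internal coord 8 + (14)·β' = +4.6950; +4.6950 ∉ [-0.1, 1.5) → out
#4 (0,-2): internal coord 0 + (-2)·β' = +0.4721; +0.4721 ∈ [-0.1, 1.5) → IN Λ
#5 (-15,-12): internal coord -15 + (-12)·β' = -12.1672; -12.1672 ∉ [-0.1, 1.5) → out
#6 (13,4): internal coord 13 + (4)·β' = +12.0557; +12.0557 ∉ [-0.1, 1.5) → out
#7 (-20,-20): internal coord -20 + (-20)·β' = -15.2786; -15.2786 ∉ [-0.1, 1.5) → out
#8 (5,19): internal coord 5 + (19)·β' = +0.5147; +0.5147 ∈ [-0.1, 1.5) → IN Λ

4, 8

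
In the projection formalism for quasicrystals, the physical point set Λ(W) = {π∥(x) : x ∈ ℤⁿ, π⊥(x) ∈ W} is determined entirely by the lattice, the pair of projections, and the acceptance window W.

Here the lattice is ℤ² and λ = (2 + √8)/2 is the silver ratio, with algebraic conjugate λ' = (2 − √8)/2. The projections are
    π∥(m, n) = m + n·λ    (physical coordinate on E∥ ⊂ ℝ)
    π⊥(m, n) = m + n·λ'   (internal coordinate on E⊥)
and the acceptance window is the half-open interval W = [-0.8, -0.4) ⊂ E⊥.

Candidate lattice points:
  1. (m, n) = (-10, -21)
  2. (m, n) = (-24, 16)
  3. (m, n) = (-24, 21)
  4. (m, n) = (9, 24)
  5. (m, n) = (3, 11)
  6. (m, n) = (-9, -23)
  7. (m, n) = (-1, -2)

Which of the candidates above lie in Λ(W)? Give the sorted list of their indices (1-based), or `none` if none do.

none

λ' = (2−√8)/2 ≈ -0.41421.
[1] lift (-10,-21): star map gives -1.30152; window check -0.8 ≤ -1.30152 < -0.4 is false → out
[2] lift (-24,16): star map gives -30.62742; window check -0.8 ≤ -30.62742 < -0.4 is false → out
[3] lift (-24,21): star map gives -32.69848; window check -0.8 ≤ -32.69848 < -0.4 is false → out
[4] lift (9,24): star map gives -0.94113; window check -0.8 ≤ -0.94113 < -0.4 is false → out
[5] lift (3,11): star map gives -1.55635; window check -0.8 ≤ -1.55635 < -0.4 is false → out
[6] lift (-9,-23): star map gives 0.52691; window check -0.8 ≤ 0.52691 < -0.4 is false → out
[7] lift (-1,-2): star map gives -0.17157; window check -0.8 ≤ -0.17157 < -0.4 is false → out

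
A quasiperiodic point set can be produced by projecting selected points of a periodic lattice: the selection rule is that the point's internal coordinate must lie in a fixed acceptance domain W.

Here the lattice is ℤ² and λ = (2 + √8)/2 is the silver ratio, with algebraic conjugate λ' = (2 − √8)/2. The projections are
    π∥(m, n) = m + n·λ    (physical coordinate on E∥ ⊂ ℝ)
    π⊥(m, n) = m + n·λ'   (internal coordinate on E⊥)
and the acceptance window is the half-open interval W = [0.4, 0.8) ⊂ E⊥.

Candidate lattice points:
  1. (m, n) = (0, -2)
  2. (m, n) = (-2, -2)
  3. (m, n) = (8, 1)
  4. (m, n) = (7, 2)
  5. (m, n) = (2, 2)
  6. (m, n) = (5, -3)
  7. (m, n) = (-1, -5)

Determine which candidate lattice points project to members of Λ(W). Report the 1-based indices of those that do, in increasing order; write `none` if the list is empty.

none

Numerically λ ≈ 2.414214 and λ' = −1/λ ≈ -0.414214.
[1] lift (0,-2): star map gives 0.828427; window check 0.4 ≤ 0.828427 < 0.8 is false → out
[2] lift (-2,-2): star map gives -1.171573; window check 0.4 ≤ -1.171573 < 0.8 is false → out
[3] lift (8,1): star map gives 7.585786; window check 0.4 ≤ 7.585786 < 0.8 is false → out
[4] lift (7,2): star map gives 6.171573; window check 0.4 ≤ 6.171573 < 0.8 is false → out
[5] lift (2,2): star map gives 1.171573; window check 0.4 ≤ 1.171573 < 0.8 is false → out
[6] lift (5,-3): star map gives 6.242641; window check 0.4 ≤ 6.242641 < 0.8 is false → out
[7] lift (-1,-5): star map gives 1.071068; window check 0.4 ≤ 1.071068 < 0.8 is false → out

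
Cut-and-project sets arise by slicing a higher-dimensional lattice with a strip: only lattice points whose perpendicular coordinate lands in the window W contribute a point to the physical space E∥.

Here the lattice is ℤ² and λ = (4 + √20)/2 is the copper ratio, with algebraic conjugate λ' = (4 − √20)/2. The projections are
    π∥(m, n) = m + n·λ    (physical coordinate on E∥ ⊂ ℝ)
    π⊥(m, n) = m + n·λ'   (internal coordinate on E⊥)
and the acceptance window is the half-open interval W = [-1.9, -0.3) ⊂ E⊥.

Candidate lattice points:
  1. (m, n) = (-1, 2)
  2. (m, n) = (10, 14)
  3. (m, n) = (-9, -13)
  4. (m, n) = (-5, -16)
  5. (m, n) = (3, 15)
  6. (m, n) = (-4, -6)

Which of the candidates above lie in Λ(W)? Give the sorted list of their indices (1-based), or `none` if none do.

1, 4, 5

Numerically λ ≈ 4.23607 and λ' = −1/λ ≈ -0.23607.
candidate 1: (m,n)=(-1,2) → π∥ = -1+2·λ ≈ 7.47214, π⊥ = -1+2·λ' ≈ -1.47214 ∈ [-1.9, -0.3) ⇒ IN Λ
candidate 2: (m,n)=(10,14) → π∥ = 10+14·λ ≈ 69.30495, π⊥ = 10+14·λ' ≈ 6.69505 ∉ [-1.9, -0.3) ⇒ out
candidate 3: (m,n)=(-9,-13) → π∥ = -9-13·λ ≈ -64.06888, π⊥ = -9-13·λ' ≈ -5.93112 ∉ [-1.9, -0.3) ⇒ out
candidate 4: (m,n)=(-5,-16) → π∥ = -5-16·λ ≈ -72.77709, π⊥ = -5-16·λ' ≈ -1.22291 ∈ [-1.9, -0.3) ⇒ IN Λ
candidate 5: (m,n)=(3,15) → π∥ = 3+15·λ ≈ 66.54102, π⊥ = 3+15·λ' ≈ -0.54102 ∈ [-1.9, -0.3) ⇒ IN Λ
candidate 6: (m,n)=(-4,-6) → π∥ = -4-6·λ ≈ -29.41641, π⊥ = -4-6·λ' ≈ -2.58359 ∉ [-1.9, -0.3) ⇒ out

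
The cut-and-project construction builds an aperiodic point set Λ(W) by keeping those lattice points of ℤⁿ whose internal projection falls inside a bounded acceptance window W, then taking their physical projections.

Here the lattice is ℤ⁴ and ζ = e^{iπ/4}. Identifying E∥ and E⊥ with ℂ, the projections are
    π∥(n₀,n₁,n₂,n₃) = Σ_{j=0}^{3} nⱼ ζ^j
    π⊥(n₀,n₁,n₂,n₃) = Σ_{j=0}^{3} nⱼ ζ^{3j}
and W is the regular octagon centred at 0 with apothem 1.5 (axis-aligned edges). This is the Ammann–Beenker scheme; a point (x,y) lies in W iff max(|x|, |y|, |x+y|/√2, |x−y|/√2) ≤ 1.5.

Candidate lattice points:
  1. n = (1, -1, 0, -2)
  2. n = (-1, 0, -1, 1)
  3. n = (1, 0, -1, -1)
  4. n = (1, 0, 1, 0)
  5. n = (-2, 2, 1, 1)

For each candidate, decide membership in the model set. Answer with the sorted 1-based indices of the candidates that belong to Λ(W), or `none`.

Internal map: ζ^{3j} for j=0..3 gives (1,0), (−√2/2,√2/2), (0,−1), (√2/2,√2/2).
candidate 1: n = (1, -1, 0, -2) → π⊥ ≈ (+0.29289, -2.12132); max(|x|,|y|,|x±y|/√2) = 2.12132 > 1.5 ⇒ ∉ W
candidate 2: n = (-1, 0, -1, 1) → π⊥ ≈ (-0.29289, +1.70711); max(|x|,|y|,|x±y|/√2) = 1.70711 > 1.5 ⇒ ∉ W
candidate 3: n = (1, 0, -1, -1) → π⊥ ≈ (+0.29289, +0.29289); max(|x|,|y|,|x±y|/√2) = 0.41421 ≤ 1.5 ⇒ ∈ W
candidate 4: n = (1, 0, 1, 0) → π⊥ ≈ (+1.00000, -1.00000); max(|x|,|y|,|x±y|/√2) = 1.41421 ≤ 1.5 ⇒ ∈ W
candidate 5: n = (-2, 2, 1, 1) → π⊥ ≈ (-2.70711, +1.12132); max(|x|,|y|,|x±y|/√2) = 2.70711 > 1.5 ⇒ ∉ W

3, 4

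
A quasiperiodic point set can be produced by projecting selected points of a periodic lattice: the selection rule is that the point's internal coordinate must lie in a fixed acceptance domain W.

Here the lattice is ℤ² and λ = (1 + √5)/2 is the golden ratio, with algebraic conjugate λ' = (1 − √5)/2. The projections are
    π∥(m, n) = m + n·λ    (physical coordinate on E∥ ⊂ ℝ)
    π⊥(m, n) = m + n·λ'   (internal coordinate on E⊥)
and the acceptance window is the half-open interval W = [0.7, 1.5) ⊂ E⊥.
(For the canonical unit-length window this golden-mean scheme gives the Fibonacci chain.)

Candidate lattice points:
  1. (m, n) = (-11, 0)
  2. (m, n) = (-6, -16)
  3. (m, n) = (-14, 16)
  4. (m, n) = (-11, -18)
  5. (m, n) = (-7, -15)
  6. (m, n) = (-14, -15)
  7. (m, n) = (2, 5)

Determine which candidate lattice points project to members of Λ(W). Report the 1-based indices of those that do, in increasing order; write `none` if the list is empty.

none

Compute λ' = (1−√5)/2 = -0.618034, so π⊥(m,n) = m -0.618034·n.
[1] lift (-11,0): star map gives -11.000000; window check 0.7 ≤ -11.000000 < 1.5 is false → out
[2] lift (-6,-16): star map gives 3.888544; window check 0.7 ≤ 3.888544 < 1.5 is false → out
[3] lift (-14,16): star map gives -23.888544; window check 0.7 ≤ -23.888544 < 1.5 is false → out
[4] lift (-11,-18): star map gives 0.124612; window check 0.7 ≤ 0.124612 < 1.5 is false → out
[5] lift (-7,-15): star map gives 2.270510; window check 0.7 ≤ 2.270510 < 1.5 is false → out
[6] lift (-14,-15): star map gives -4.729490; window check 0.7 ≤ -4.729490 < 1.5 is false → out
[7] lift (2,5): star map gives -1.090170; window check 0.7 ≤ -1.090170 < 1.5 is false → out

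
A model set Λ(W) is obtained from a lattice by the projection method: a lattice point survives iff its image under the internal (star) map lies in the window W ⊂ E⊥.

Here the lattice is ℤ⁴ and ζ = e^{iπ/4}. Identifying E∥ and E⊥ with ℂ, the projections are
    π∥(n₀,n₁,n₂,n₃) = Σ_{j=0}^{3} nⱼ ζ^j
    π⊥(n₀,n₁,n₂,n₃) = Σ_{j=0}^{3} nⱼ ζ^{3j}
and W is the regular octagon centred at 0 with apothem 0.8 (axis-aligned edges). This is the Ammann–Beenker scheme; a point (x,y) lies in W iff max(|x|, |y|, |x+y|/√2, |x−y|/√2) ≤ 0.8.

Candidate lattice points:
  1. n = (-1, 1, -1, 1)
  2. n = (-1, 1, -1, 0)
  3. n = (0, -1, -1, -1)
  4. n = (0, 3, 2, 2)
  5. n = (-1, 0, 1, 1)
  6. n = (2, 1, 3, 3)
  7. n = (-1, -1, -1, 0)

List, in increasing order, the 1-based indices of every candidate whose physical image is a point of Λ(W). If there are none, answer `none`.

With ζ = e^{iπ/4} the internal vectors are ζ^0,ζ^3,ζ^6,ζ^9.
#1 (-1, 1, -1, 1): internal (-1.000000, 2.414214); octagon support 2.414214 vs apothem 0.8 → ∉ W
#2 (-1, 1, -1, 0): internal (-1.707107, 1.707107); octagon support 2.414214 vs apothem 0.8 → ∉ W
#3 (0, -1, -1, -1): internal (0.000000, -0.414214); octagon support 0.414214 vs apothem 0.8 → ∈ W
#4 (0, 3, 2, 2): internal (-0.707107, 1.535534); octagon support 1.585786 vs apothem 0.8 → ∉ W
#5 (-1, 0, 1, 1): internal (-0.292893, -0.292893); octagon support 0.414214 vs apothem 0.8 → ∈ W
#6 (2, 1, 3, 3): internal (3.414214, -0.171573); octagon support 3.414214 vs apothem 0.8 → ∉ W
#7 (-1, -1, -1, 0): internal (-0.292893, 0.292893); octagon support 0.414214 vs apothem 0.8 → ∈ W

3, 5, 7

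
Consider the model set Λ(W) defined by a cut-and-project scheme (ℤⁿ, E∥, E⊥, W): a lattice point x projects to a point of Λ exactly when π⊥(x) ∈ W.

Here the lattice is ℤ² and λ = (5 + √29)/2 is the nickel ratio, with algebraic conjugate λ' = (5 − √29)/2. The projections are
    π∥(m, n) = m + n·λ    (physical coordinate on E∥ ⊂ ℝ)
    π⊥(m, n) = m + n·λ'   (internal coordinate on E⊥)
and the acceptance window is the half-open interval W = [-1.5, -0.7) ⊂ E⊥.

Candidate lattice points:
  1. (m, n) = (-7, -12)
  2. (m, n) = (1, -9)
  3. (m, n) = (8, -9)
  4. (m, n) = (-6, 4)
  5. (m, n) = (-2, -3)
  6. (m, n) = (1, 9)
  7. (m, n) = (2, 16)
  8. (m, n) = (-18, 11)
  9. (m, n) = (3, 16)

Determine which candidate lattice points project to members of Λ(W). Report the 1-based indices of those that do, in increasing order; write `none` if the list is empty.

5, 6, 7

Compute λ' = (5−√29)/2 = -0.192582, so π⊥(m,n) = m -0.192582·n.
candidate 1: (m,n)=(-7,-12) → π∥ = -7-12·λ ≈ -69.310989, π⊥ = -7-12·λ' ≈ -4.689011 ∉ [-1.5, -0.7) ⇒ out
candidate 2: (m,n)=(1,-9) → π∥ = 1-9·λ ≈ -45.733242, π⊥ = 1-9·λ' ≈ 2.733242 ∉ [-1.5, -0.7) ⇒ out
candidate 3: (m,n)=(8,-9) → π∥ = 8-9·λ ≈ -38.733242, π⊥ = 8-9·λ' ≈ 9.733242 ∉ [-1.5, -0.7) ⇒ out
candidate 4: (m,n)=(-6,4) → π∥ = -6+4·λ ≈ 14.770330, π⊥ = -6+4·λ' ≈ -6.770330 ∉ [-1.5, -0.7) ⇒ out
candidate 5: (m,n)=(-2,-3) → π∥ = -2-3·λ ≈ -17.577747, π⊥ = -2-3·λ' ≈ -1.422253 ∈ [-1.5, -0.7) ⇒ IN Λ
candidate 6: (m,n)=(1,9) → π∥ = 1+9·λ ≈ 47.733242, π⊥ = 1+9·λ' ≈ -0.733242 ∈ [-1.5, -0.7) ⇒ IN Λ
candidate 7: (m,n)=(2,16) → π∥ = 2+16·λ ≈ 85.081318, π⊥ = 2+16·λ' ≈ -1.081318 ∈ [-1.5, -0.7) ⇒ IN Λ
candidate 8: (m,n)=(-18,11) → π∥ = -18+11·λ ≈ 39.118406, π⊥ = -18+11·λ' ≈ -20.118406 ∉ [-1.5, -0.7) ⇒ out
candidate 9: (m,n)=(3,16) → π∥ = 3+16·λ ≈ 86.081318, π⊥ = 3+16·λ' ≈ -0.081318 ∉ [-1.5, -0.7) ⇒ out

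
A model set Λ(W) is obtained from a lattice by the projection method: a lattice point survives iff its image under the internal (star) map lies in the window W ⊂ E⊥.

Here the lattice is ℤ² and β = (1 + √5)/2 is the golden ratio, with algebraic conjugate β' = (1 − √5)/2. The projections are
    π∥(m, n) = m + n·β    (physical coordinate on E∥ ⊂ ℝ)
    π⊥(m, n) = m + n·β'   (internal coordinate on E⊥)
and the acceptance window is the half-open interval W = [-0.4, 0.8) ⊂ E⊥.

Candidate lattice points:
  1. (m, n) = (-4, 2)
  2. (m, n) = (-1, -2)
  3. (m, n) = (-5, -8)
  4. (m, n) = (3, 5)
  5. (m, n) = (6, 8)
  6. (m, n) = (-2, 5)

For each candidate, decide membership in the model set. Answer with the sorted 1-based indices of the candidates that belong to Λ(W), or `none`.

2, 3, 4

Numerically β ≈ 1.6180 and β' = −1/β ≈ -0.6180.
#1 (-4,2): internal coord -4 + (2)·β' = -5.2361; -5.2361 ∉ [-0.4, 0.8) → out
#2 (-1,-2): internal coord -1 + (-2)·β' = +0.2361; +0.2361 ∈ [-0.4, 0.8) → IN Λ
#3 (-5,-8): internal coord -5 + (-8)·β' = -0.0557; -0.0557 ∈ [-0.4, 0.8) → IN Λ
#4 (3,5): internal coord 3 + (5)·β' = -0.0902; -0.0902 ∈ [-0.4, 0.8) → IN Λ
#5 (6,8): internal coord 6 + (8)·β' = +1.0557; +1.0557 ∉ [-0.4, 0.8) → out
#6 (-2,5): internal coord -2 + (5)·β' = -5.0902; -5.0902 ∉ [-0.4, 0.8) → out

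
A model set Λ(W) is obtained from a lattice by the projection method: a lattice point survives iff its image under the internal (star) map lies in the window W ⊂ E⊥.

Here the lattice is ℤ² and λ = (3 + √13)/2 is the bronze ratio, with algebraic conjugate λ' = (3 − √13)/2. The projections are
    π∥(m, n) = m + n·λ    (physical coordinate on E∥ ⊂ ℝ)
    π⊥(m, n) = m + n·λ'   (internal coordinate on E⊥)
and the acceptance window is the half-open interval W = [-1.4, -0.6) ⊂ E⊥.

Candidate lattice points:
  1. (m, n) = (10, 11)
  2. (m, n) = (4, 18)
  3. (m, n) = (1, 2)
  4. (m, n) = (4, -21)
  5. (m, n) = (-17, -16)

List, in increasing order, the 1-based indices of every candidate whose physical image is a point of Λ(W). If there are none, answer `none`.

Compute λ' = (3−√13)/2 = -0.30278, so π⊥(m,n) = m -0.30278·n.
[1] lift (10,11): star map gives 6.66947; window check -1.4 ≤ 6.66947 < -0.6 is false → out
[2] lift (4,18): star map gives -1.44996; window check -1.4 ≤ -1.44996 < -0.6 is false → out
[3] lift (1,2): star map gives 0.39445; window check -1.4 ≤ 0.39445 < -0.6 is false → out
[4] lift (4,-21): star map gives 10.35829; window check -1.4 ≤ 10.35829 < -0.6 is false → out
[5] lift (-17,-16): star map gives -12.15559; window check -1.4 ≤ -12.15559 < -0.6 is false → out

none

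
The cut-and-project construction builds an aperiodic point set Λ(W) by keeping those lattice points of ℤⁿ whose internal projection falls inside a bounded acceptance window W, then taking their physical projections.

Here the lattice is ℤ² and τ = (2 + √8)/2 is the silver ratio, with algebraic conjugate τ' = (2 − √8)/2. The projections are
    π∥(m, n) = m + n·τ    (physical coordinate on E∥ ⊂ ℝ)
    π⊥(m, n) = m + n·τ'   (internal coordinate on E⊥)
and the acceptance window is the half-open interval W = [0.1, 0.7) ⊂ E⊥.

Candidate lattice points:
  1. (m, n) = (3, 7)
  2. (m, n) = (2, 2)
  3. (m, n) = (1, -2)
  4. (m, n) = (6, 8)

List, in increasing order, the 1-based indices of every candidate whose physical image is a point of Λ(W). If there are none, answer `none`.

1

Numerically τ ≈ 2.414214 and τ' = −1/τ ≈ -0.414214.
#1 (3,7): internal coord 3 + (7)·τ' = +0.100505; +0.100505 ∈ [0.1, 0.7) → IN Λ
#2 (2,2): internal coord 2 + (2)·τ' = +1.171573; +1.171573 ∉ [0.1, 0.7) → out
#3 (1,-2): internal coord 1 + (-2)·τ' = +1.828427; +1.828427 ∉ [0.1, 0.7) → out
#4 (6,8): internal coord 6 + (8)·τ' = +2.686292; +2.686292 ∉ [0.1, 0.7) → out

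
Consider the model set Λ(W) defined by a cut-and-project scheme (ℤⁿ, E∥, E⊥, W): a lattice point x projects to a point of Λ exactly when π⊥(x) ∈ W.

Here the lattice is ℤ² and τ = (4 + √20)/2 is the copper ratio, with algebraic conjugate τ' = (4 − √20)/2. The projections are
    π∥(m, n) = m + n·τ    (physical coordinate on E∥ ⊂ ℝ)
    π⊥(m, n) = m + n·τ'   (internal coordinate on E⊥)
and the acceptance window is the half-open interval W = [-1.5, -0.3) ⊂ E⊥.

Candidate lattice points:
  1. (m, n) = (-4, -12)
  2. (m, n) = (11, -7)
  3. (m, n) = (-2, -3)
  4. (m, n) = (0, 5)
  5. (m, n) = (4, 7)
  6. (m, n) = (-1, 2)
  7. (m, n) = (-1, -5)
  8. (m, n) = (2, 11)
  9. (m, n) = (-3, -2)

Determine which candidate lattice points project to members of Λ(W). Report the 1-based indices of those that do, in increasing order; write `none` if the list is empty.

Compute τ' = (4−√20)/2 = -0.23607, so π⊥(m,n) = m -0.23607·n.
candidate 1: (m,n)=(-4,-12) → π∥ = -4-12·τ ≈ -54.83282, π⊥ = -4-12·τ' ≈ -1.16718 ∈ [-1.5, -0.3) ⇒ IN Λ
candidate 2: (m,n)=(11,-7) → π∥ = 11-7·τ ≈ -18.65248, π⊥ = 11-7·τ' ≈ 12.65248 ∉ [-1.5, -0.3) ⇒ out
candidate 3: (m,n)=(-2,-3) → π∥ = -2-3·τ ≈ -14.70820, π⊥ = -2-3·τ' ≈ -1.29180 ∈ [-1.5, -0.3) ⇒ IN Λ
candidate 4: (m,n)=(0,5) → π∥ = 0+5·τ ≈ 21.18034, π⊥ = 0+5·τ' ≈ -1.18034 ∈ [-1.5, -0.3) ⇒ IN Λ
candidate 5: (m,n)=(4,7) → π∥ = 4+7·τ ≈ 33.65248, π⊥ = 4+7·τ' ≈ 2.34752 ∉ [-1.5, -0.3) ⇒ out
candidate 6: (m,n)=(-1,2) → π∥ = -1+2·τ ≈ 7.47214, π⊥ = -1+2·τ' ≈ -1.47214 ∈ [-1.5, -0.3) ⇒ IN Λ
candidate 7: (m,n)=(-1,-5) → π∥ = -1-5·τ ≈ -22.18034, π⊥ = -1-5·τ' ≈ 0.18034 ∉ [-1.5, -0.3) ⇒ out
candidate 8: (m,n)=(2,11) → π∥ = 2+11·τ ≈ 48.59675, π⊥ = 2+11·τ' ≈ -0.59675 ∈ [-1.5, -0.3) ⇒ IN Λ
candidate 9: (m,n)=(-3,-2) → π∥ = -3-2·τ ≈ -11.47214, π⊥ = -3-2·τ' ≈ -2.52786 ∉ [-1.5, -0.3) ⇒ out

1, 3, 4, 6, 8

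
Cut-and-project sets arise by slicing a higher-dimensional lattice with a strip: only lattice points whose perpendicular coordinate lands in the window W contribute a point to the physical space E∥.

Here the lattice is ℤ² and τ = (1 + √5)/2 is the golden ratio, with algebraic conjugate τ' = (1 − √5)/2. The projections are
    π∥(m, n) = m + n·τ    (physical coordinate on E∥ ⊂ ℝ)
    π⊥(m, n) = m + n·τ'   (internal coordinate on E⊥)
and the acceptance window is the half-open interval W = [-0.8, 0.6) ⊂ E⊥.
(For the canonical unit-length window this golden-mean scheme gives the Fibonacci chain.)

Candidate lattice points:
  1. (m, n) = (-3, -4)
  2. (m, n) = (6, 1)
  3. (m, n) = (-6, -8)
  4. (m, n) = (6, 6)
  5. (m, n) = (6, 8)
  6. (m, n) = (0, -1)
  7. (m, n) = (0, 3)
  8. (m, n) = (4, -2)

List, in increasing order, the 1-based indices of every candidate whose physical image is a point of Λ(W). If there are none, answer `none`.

1

Compute τ' = (1−√5)/2 = -0.61803, so π⊥(m,n) = m -0.61803·n.
candidate 1: (m,n)=(-3,-4) → π∥ = -3-4·τ ≈ -9.47214, π⊥ = -3-4·τ' ≈ -0.52786 ∈ [-0.8, 0.6) ⇒ IN Λ
candidate 2: (m,n)=(6,1) → π∥ = 6+1·τ ≈ 7.61803, π⊥ = 6+1·τ' ≈ 5.38197 ∉ [-0.8, 0.6) ⇒ out
candidate 3: (m,n)=(-6,-8) → π∥ = -6-8·τ ≈ -18.94427, π⊥ = -6-8·τ' ≈ -1.05573 ∉ [-0.8, 0.6) ⇒ out
candidate 4: (m,n)=(6,6) → π∥ = 6+6·τ ≈ 15.70820, π⊥ = 6+6·τ' ≈ 2.29180 ∉ [-0.8, 0.6) ⇒ out
candidate 5: (m,n)=(6,8) → π∥ = 6+8·τ ≈ 18.94427, π⊥ = 6+8·τ' ≈ 1.05573 ∉ [-0.8, 0.6) ⇒ out
candidate 6: (m,n)=(0,-1) → π∥ = 0-1·τ ≈ -1.61803, π⊥ = 0-1·τ' ≈ 0.61803 ∉ [-0.8, 0.6) ⇒ out
candidate 7: (m,n)=(0,3) → π∥ = 0+3·τ ≈ 4.85410, π⊥ = 0+3·τ' ≈ -1.85410 ∉ [-0.8, 0.6) ⇒ out
candidate 8: (m,n)=(4,-2) → π∥ = 4-2·τ ≈ 0.76393, π⊥ = 4-2·τ' ≈ 5.23607 ∉ [-0.8, 0.6) ⇒ out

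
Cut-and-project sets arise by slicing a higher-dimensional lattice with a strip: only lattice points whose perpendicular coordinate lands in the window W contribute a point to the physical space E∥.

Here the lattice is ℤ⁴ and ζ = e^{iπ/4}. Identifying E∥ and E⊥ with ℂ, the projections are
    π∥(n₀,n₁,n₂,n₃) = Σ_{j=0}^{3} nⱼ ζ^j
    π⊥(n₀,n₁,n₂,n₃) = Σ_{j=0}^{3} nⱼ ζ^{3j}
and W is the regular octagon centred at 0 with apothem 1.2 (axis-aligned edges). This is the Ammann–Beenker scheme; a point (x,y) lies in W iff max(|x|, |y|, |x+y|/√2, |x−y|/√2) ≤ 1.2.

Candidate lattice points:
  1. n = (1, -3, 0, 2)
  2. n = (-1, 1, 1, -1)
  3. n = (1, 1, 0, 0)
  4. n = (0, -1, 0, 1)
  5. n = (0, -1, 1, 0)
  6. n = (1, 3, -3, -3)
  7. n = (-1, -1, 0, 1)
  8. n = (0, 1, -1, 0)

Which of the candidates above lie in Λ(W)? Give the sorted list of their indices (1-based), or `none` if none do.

3, 7

Internal map: ζ^{3j} for j=0..3 gives (1,0), (−√2/2,√2/2), (0,−1), (√2/2,√2/2).
#1 (1, -3, 0, 2): internal (4.5355, -0.7071); octagon support 4.5355 vs apothem 1.2 → ∉ W
#2 (-1, 1, 1, -1): internal (-2.4142, -1.0000); octagon support 2.4142 vs apothem 1.2 → ∉ W
#3 (1, 1, 0, 0): internal (0.2929, 0.7071); octagon support 0.7071 vs apothem 1.2 → ∈ W
#4 (0, -1, 0, 1): internal (1.4142, 0.0000); octagon support 1.4142 vs apothem 1.2 → ∉ W
#5 (0, -1, 1, 0): internal (0.7071, -1.7071); octagon support 1.7071 vs apothem 1.2 → ∉ W
#6 (1, 3, -3, -3): internal (-3.2426, 3.0000); octagon support 4.4142 vs apothem 1.2 → ∉ W
#7 (-1, -1, 0, 1): internal (0.4142, 0.0000); octagon support 0.4142 vs apothem 1.2 → ∈ W
#8 (0, 1, -1, 0): internal (-0.7071, 1.7071); octagon support 1.7071 vs apothem 1.2 → ∉ W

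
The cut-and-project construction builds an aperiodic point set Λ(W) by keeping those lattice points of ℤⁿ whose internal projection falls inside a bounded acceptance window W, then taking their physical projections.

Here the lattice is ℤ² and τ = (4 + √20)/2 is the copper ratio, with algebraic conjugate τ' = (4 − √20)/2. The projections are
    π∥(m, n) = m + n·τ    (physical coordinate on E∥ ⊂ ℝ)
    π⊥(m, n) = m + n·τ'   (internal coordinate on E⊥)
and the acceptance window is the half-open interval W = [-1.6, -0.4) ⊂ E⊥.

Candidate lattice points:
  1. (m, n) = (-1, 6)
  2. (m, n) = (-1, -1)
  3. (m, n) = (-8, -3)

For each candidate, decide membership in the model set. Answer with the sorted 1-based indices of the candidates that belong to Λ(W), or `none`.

2

Numerically τ ≈ 4.236068 and τ' = −1/τ ≈ -0.236068.
#1 (-1,6): internal coord -1 + (6)·τ' = -2.416408; -2.416408 ∉ [-1.6, -0.4) → out
#2 (-1,-1): internal coord -1 + (-1)·τ' = -0.763932; -0.763932 ∈ [-1.6, -0.4) → IN Λ
#3 (-8,-3): internal coord -8 + (-3)·τ' = -7.291796; -7.291796 ∉ [-1.6, -0.4) → out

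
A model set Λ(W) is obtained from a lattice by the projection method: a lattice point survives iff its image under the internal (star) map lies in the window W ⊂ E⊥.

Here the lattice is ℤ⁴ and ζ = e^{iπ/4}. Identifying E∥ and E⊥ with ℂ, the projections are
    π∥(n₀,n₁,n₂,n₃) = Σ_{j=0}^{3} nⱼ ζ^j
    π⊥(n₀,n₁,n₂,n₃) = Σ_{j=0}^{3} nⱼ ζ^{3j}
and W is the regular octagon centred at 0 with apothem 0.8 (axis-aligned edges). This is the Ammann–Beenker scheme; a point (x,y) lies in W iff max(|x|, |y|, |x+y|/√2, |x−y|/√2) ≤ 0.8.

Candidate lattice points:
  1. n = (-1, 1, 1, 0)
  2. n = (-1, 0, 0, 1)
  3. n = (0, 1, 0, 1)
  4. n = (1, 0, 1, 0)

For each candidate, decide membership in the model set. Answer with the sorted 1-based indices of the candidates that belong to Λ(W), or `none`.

With ζ = e^{iπ/4} the internal vectors are ζ^0,ζ^3,ζ^6,ζ^9.
candidate 1: n = (-1, 1, 1, 0) → π⊥ ≈ (-1.707107, -0.292893); max(|x|,|y|,|x±y|/√2) = 1.707107 > 0.8 ⇒ ∉ W
candidate 2: n = (-1, 0, 0, 1) → π⊥ ≈ (-0.292893, +0.707107); max(|x|,|y|,|x±y|/√2) = 0.707107 ≤ 0.8 ⇒ ∈ W
candidate 3: n = (0, 1, 0, 1) → π⊥ ≈ (+0.000000, +1.414214); max(|x|,|y|,|x±y|/√2) = 1.414214 > 0.8 ⇒ ∉ W
candidate 4: n = (1, 0, 1, 0) → π⊥ ≈ (+1.000000, -1.000000); max(|x|,|y|,|x±y|/√2) = 1.414214 > 0.8 ⇒ ∉ W

2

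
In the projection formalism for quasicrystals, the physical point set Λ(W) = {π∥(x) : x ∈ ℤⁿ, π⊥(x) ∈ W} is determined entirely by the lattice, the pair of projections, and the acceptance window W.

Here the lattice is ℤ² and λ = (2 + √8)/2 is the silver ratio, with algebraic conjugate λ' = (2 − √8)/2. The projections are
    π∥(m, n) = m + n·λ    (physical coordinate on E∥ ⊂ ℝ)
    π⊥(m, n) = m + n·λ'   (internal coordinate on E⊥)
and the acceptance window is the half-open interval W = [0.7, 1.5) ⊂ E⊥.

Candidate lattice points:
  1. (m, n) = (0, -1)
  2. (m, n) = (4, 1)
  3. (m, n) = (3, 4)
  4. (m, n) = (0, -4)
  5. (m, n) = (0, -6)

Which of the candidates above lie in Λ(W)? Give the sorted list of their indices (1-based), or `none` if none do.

Compute λ' = (2−√8)/2 = -0.4142, so π⊥(m,n) = m -0.4142·n.
#1 (0,-1): internal coord 0 + (-1)·λ' = +0.4142; +0.4142 ∉ [0.7, 1.5) → out
#2 (4,1): internal coord 4 + (1)·λ' = +3.5858; +3.5858 ∉ [0.7, 1.5) → out
#3 (3,4): internal coord 3 + (4)·λ' = +1.3431; +1.3431 ∈ [0.7, 1.5) → IN Λ
#4 (0,-4): internal coord 0 + (-4)·λ' = +1.6569; +1.6569 ∉ [0.7, 1.5) → out
#5 (0,-6): internal coord 0 + (-6)·λ' = +2.4853; +2.4853 ∉ [0.7, 1.5) → out

3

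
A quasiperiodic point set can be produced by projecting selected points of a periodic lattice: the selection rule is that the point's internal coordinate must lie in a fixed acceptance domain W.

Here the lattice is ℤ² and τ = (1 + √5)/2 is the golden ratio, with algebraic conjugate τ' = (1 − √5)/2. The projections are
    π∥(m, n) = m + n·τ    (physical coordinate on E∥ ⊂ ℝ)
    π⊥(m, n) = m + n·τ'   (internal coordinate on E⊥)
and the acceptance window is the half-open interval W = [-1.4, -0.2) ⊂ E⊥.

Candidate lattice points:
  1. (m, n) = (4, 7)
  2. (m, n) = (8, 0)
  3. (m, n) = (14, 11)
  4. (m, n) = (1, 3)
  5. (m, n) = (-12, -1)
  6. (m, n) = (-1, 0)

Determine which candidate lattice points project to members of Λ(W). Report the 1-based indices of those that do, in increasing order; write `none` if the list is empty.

1, 4, 6

Numerically τ ≈ 1.6180 and τ' = −1/τ ≈ -0.6180.
candidate 1: (m,n)=(4,7) → π∥ = 4+7·τ ≈ 15.3262, π⊥ = 4+7·τ' ≈ -0.3262 ∈ [-1.4, -0.2) ⇒ IN Λ
candidate 2: (m,n)=(8,0) → π∥ = 8+0·τ ≈ 8.0000, π⊥ = 8+0·τ' ≈ 8.0000 ∉ [-1.4, -0.2) ⇒ out
candidate 3: (m,n)=(14,11) → π∥ = 14+11·τ ≈ 31.7984, π⊥ = 14+11·τ' ≈ 7.2016 ∉ [-1.4, -0.2) ⇒ out
candidate 4: (m,n)=(1,3) → π∥ = 1+3·τ ≈ 5.8541, π⊥ = 1+3·τ' ≈ -0.8541 ∈ [-1.4, -0.2) ⇒ IN Λ
candidate 5: (m,n)=(-12,-1) → π∥ = -12-1·τ ≈ -13.6180, π⊥ = -12-1·τ' ≈ -11.3820 ∉ [-1.4, -0.2) ⇒ out
candidate 6: (m,n)=(-1,0) → π∥ = -1+0·τ ≈ -1.0000, π⊥ = -1+0·τ' ≈ -1.0000 ∈ [-1.4, -0.2) ⇒ IN Λ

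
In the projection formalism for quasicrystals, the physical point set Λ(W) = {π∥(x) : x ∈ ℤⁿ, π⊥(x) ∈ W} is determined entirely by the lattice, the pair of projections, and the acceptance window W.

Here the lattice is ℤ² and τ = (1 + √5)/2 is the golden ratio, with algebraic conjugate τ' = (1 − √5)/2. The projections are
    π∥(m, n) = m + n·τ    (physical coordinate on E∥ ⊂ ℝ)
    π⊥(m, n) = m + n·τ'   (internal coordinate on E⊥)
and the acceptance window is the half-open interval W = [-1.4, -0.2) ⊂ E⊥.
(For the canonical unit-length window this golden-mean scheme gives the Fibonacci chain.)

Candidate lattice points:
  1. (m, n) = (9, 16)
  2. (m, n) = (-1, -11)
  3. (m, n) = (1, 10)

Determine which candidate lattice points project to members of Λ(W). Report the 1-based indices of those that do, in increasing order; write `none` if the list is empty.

1

Numerically τ ≈ 1.61803 and τ' = −1/τ ≈ -0.61803.
[1] lift (9,16): star map gives -0.88854; window check -1.4 ≤ -0.88854 < -0.2 is true → IN Λ
[2] lift (-1,-11): star map gives 5.79837; window check -1.4 ≤ 5.79837 < -0.2 is false → out
[3] lift (1,10): star map gives -5.18034; window check -1.4 ≤ -5.18034 < -0.2 is false → out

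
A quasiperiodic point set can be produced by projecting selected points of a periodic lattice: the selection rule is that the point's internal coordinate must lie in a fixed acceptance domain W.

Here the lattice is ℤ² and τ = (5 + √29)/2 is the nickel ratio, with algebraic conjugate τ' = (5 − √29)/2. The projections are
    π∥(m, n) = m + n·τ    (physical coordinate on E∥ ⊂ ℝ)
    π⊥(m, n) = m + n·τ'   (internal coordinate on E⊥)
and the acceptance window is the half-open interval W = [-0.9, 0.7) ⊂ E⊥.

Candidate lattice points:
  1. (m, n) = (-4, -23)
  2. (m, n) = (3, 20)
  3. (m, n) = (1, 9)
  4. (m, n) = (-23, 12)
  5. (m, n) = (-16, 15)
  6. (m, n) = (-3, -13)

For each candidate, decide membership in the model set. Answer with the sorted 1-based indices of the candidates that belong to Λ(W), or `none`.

1, 2, 3, 6

Compute τ' = (5−√29)/2 = -0.1926, so π⊥(m,n) = m -0.1926·n.
[1] lift (-4,-23): star map gives 0.4294; window check -0.9 ≤ 0.4294 < 0.7 is true → IN Λ
[2] lift (3,20): star map gives -0.8516; window check -0.9 ≤ -0.8516 < 0.7 is true → IN Λ
[3] lift (1,9): star map gives -0.7332; window check -0.9 ≤ -0.7332 < 0.7 is true → IN Λ
[4] lift (-23,12): star map gives -25.3110; window check -0.9 ≤ -25.3110 < 0.7 is false → out
[5] lift (-16,15): star map gives -18.8887; window check -0.9 ≤ -18.8887 < 0.7 is false → out
[6] lift (-3,-13): star map gives -0.4964; window check -0.9 ≤ -0.4964 < 0.7 is true → IN Λ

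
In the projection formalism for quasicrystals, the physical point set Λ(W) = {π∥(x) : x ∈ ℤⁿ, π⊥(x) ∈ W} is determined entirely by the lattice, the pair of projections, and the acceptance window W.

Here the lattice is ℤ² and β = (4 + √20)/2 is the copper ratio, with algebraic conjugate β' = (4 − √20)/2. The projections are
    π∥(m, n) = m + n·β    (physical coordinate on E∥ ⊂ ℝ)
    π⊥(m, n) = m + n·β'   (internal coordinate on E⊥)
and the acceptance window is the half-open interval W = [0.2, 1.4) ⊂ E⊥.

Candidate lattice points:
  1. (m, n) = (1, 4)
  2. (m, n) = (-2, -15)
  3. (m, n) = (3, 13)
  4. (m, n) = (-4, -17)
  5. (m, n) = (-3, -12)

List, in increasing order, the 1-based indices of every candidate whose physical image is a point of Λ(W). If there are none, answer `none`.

β' = (4−√20)/2 ≈ -0.23607.
[1] lift (1,4): star map gives 0.05573; window check 0.2 ≤ 0.05573 < 1.4 is false → out
[2] lift (-2,-15): star map gives 1.54102; window check 0.2 ≤ 1.54102 < 1.4 is false → out
[3] lift (3,13): star map gives -0.06888; window check 0.2 ≤ -0.06888 < 1.4 is false → out
[4] lift (-4,-17): star map gives 0.01316; window check 0.2 ≤ 0.01316 < 1.4 is false → out
[5] lift (-3,-12): star map gives -0.16718; window check 0.2 ≤ -0.16718 < 1.4 is false → out

none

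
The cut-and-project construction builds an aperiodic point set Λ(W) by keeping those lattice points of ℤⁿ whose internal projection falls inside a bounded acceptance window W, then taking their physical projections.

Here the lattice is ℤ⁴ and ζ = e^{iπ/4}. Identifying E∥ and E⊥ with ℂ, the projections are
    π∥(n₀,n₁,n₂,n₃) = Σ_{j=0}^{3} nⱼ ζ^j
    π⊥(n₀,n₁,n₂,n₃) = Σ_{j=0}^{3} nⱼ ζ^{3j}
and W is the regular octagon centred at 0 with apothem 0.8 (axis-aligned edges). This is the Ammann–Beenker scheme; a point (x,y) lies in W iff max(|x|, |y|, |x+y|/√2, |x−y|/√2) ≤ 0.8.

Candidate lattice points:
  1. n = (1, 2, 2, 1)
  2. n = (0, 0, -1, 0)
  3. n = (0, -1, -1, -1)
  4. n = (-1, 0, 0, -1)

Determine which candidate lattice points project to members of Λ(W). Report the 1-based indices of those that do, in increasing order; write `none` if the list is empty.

π⊥(n) = n₀ + n₁ζ³ + n₂ζ⁶ + n₃ζ⁹ where ζ = e^{iπ/4}.
#1 (1, 2, 2, 1): internal (0.292893, 0.121320); octagon support 0.292893 vs apothem 0.8 → ∈ W
#2 (0, 0, -1, 0): internal (0.000000, 1.000000); octagon support 1.000000 vs apothem 0.8 → ∉ W
#3 (0, -1, -1, -1): internal (0.000000, -0.414214); octagon support 0.414214 vs apothem 0.8 → ∈ W
#4 (-1, 0, 0, -1): internal (-1.707107, -0.707107); octagon support 1.707107 vs apothem 0.8 → ∉ W

1, 3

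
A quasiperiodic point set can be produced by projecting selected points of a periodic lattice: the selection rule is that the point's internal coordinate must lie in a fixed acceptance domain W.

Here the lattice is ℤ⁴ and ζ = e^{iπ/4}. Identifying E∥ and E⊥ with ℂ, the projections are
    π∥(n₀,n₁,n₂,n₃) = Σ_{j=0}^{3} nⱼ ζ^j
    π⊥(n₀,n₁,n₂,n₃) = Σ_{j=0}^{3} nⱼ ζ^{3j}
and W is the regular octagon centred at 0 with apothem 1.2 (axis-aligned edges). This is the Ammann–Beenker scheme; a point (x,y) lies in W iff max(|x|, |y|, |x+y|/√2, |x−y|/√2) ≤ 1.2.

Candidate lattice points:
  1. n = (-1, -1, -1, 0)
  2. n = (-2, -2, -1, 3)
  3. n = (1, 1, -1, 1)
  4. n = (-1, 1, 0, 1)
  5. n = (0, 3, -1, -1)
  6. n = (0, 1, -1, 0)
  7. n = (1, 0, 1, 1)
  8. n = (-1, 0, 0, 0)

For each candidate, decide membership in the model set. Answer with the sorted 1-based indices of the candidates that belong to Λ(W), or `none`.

π⊥(n) = n₀ + n₁ζ³ + n₂ζ⁶ + n₃ζ⁹ where ζ = e^{iπ/4}.
candidate 1: n = (-1, -1, -1, 0) → π⊥ ≈ (-0.2929, +0.2929); max(|x|,|y|,|x±y|/√2) = 0.4142 ≤ 1.2 ⇒ ∈ W
candidate 2: n = (-2, -2, -1, 3) → π⊥ ≈ (+1.5355, +1.7071); max(|x|,|y|,|x±y|/√2) = 2.2929 > 1.2 ⇒ ∉ W
candidate 3: n = (1, 1, -1, 1) → π⊥ ≈ (+1.0000, +2.4142); max(|x|,|y|,|x±y|/√2) = 2.4142 > 1.2 ⇒ ∉ W
candidate 4: n = (-1, 1, 0, 1) → π⊥ ≈ (-1.0000, +1.4142); max(|x|,|y|,|x±y|/√2) = 1.7071 > 1.2 ⇒ ∉ W
candidate 5: n = (0, 3, -1, -1) → π⊥ ≈ (-2.8284, +2.4142); max(|x|,|y|,|x±y|/√2) = 3.7071 > 1.2 ⇒ ∉ W
candidate 6: n = (0, 1, -1, 0) → π⊥ ≈ (-0.7071, +1.7071); max(|x|,|y|,|x±y|/√2) = 1.7071 > 1.2 ⇒ ∉ W
candidate 7: n = (1, 0, 1, 1) → π⊥ ≈ (+1.7071, -0.2929); max(|x|,|y|,|x±y|/√2) = 1.7071 > 1.2 ⇒ ∉ W
candidate 8: n = (-1, 0, 0, 0) → π⊥ ≈ (-1.0000, +0.0000); max(|x|,|y|,|x±y|/√2) = 1.0000 ≤ 1.2 ⇒ ∈ W

1, 8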